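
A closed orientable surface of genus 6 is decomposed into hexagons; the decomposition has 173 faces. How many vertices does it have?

χ = 2 − 2·6 = -10, and every face is a hexagon so 6F = 2E.
E = 6·173/2 = 519. Then V = -10 + E − F = -10 + 519 − 173 = 336.

336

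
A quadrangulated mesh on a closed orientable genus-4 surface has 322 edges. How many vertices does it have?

χ = 2 − 2·4 = -6, and every face is a square so 4F = 2E.
F = 2E/4 = 161. Then V = -6 + E − F = -6 + 322 − 161 = 155.

155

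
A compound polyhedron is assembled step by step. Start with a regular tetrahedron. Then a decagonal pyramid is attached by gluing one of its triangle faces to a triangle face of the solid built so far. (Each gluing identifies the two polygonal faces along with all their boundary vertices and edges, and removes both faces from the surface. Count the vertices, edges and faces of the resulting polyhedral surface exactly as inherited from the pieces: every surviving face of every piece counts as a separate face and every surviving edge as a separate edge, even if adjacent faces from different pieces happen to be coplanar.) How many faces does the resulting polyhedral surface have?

13

A regular tetrahedron: V=4, E=6, F=4.
Attach a decagonal pyramid (V=11, E=20, F=11) along a 3-gon: merge 3 vertices and 3 edges, delete both glued faces → V=12, E=23, F=13.
Check: V − E + F = 12 − 23 + 13 = 2.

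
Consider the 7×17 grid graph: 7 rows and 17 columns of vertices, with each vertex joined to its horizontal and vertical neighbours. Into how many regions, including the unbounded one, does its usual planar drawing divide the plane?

97

The grid has V = 7·17 = 119 vertices and E = 7·16 + 17·6 = 214 edges.
F = 2 − V + E = 2 − 119 + 214 = 97.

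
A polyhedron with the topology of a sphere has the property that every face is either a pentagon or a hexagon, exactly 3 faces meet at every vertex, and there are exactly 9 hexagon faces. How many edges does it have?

57

Let x be the number of pentagons; then F = 9 + x.
Edge–face incidences: 2E = 6·9 + 5·x = 54 + 5x.
Every vertex has degree 3, so 3V = 2E.
Euler: V − E + F = 2 ⇒ (2E)/3 − E + (9 + x) = 2.
Multiply by 6: 2·(2E) − 3·(2E) + 6·(9 + x) = 12, i.e. 54 + 6x − (54 + 5x) = 12.
Collecting terms: x = 12.
Then 2E = 54 + 5·12 = 114, so E = 57, V = 2E/3 = 38, F = 9 + 12 = 21.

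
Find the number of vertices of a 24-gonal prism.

A prism on an n-gon has two n-gon bases and n rectangular sides: V = 2·24 = 48, E = 3·24 = 72, F = 24 + 2 = 26.

48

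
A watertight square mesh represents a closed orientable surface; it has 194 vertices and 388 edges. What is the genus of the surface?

Every face is a square and each edge borders two faces, so 4F = 2·388, giving F = 194.
χ = V − E + F = 194 − 388 + 194 = 0.
For a closed orientable surface χ = 2 − 2g, so g = (2 − (0))/2 = 1.

1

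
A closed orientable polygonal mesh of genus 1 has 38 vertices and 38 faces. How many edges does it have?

For a closed orientable surface of genus 1, χ = 2 − 2·1 = 0.
E = V + F − (0) = 38 + 38 − (0) = 76.

76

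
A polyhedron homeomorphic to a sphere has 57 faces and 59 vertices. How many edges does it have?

114

Here V − E + F = 2.
E = V + F − (2) = 59 + 57 − (2) = 114.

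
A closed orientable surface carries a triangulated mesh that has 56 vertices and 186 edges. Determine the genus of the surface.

Every face is a triangle and each edge borders two faces, so 3F = 2·186, giving F = 124.
χ = V − E + F = 56 − 186 + 124 = -6.
For a closed orientable surface χ = 2 − 2g, so g = (2 − (-6))/2 = 4.

4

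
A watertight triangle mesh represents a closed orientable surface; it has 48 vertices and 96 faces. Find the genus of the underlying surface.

Every face is a triangle, so 2E = 3·96 = 288, giving E = 144.
χ = V − E + F = 48 − 144 + 96 = 0.
For a closed orientable surface χ = 2 − 2g, so g = (2 − (0))/2 = 1.

1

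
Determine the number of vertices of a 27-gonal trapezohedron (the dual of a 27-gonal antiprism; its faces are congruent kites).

The n-trapezohedron (dual of the n-antiprism) has V = 2·27 + 2 = 56, E = 4·27 = 108, F = 2·27 = 54.

56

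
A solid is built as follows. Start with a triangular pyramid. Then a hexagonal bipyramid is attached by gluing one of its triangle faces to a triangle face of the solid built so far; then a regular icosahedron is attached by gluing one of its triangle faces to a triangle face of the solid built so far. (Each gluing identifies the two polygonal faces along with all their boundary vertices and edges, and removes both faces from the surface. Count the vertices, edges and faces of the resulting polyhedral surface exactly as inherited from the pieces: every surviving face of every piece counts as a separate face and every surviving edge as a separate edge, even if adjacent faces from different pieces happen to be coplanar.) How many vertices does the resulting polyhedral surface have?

A triangular pyramid: V=4, E=6, F=4.
Attach a hexagonal bipyramid (V=8, E=18, F=12) along a 3-gon: merge 3 vertices and 3 edges, delete both glued faces → V=9, E=21, F=14.
Attach a regular icosahedron (V=12, E=30, F=20) along a 3-gon: merge 3 vertices and 3 edges, delete both glued faces → V=18, E=48, F=32.
Check: V − E + F = 18 − 48 + 32 = 2.

18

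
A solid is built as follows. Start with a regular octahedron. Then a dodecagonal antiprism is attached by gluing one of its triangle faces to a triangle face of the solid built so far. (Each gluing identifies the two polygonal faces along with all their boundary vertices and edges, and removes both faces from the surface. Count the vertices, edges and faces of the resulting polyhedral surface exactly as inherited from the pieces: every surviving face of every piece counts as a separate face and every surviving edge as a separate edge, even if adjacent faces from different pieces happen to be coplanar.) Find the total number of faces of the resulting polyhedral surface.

32

A regular octahedron: V=6, E=12, F=8.
Attach a dodecagonal antiprism (V=24, E=48, F=26) along a 3-gon: merge 3 vertices and 3 edges, delete both glued faces → V=27, E=57, F=32.
Check: V − E + F = 27 − 57 + 32 = 2.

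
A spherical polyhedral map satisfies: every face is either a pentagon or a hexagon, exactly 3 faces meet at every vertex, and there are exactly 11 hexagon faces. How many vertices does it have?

42

Let x be the number of pentagons; then F = 11 + x.
Edge–face incidences: 2E = 6·11 + 5·x = 66 + 5x.
Every vertex has degree 3, so 3V = 2E.
Euler: V − E + F = 2 ⇒ (2E)/3 − E + (11 + x) = 2.
Multiply by 6: 2·(2E) − 3·(2E) + 6·(11 + x) = 12, i.e. 66 + 6x − (66 + 5x) = 12.
Collecting terms: x = 12.
Then 2E = 66 + 5·12 = 126, so E = 63, V = 2E/3 = 42, F = 11 + 12 = 23.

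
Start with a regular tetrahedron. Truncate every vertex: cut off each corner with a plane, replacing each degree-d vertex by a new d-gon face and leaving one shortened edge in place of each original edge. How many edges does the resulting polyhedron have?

The base solid has V = 4, E = 6, F = 4.
Truncation replaces each original edge-end by a new vertex, so V′ = 2E = 12.
Each original edge survives, and each old vertex of degree d contributes d new edges; summing degrees gives Σd = 2E, so E′ = E + 2E = 3E = 18.
Each original face survives and each original vertex becomes one new face: F′ = F + V = 8.

18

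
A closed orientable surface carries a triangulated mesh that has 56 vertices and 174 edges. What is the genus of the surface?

2

Every face is a triangle and each edge borders two faces, so 3F = 2·174, giving F = 116.
χ = V − E + F = 56 − 174 + 116 = -2.
For a closed orientable surface χ = 2 − 2g, so g = (2 − (-2))/2 = 2.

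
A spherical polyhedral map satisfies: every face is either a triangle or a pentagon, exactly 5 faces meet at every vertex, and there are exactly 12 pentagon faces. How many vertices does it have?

Let x be the number of triangles; then F = 12 + x.
Edge–face incidences: 2E = 5·12 + 3·x = 60 + 3x.
Every vertex has degree 5, so 5V = 2E.
Euler: V − E + F = 2 ⇒ (2E)/5 − E + (12 + x) = 2.
Multiply by 10: 2·(2E) − 5·(2E) + 10·(12 + x) = 20, i.e. 120 + 10x − 3·(60 + 3x) = 20.
Collecting terms: x − 60 = 20, so x = 80.
Then 2E = 60 + 3·80 = 300, so E = 150, V = 2E/5 = 60, F = 12 + 80 = 92.

60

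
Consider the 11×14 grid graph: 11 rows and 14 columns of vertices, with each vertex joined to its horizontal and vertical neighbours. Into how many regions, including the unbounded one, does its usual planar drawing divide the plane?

The grid has V = 11·14 = 154 vertices and E = 11·13 + 14·10 = 283 edges.
F = 2 − V + E = 2 − 154 + 283 = 131.

131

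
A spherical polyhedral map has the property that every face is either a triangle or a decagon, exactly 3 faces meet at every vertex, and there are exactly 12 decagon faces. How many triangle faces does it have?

Let x be the number of triangles; then F = 12 + x.
Edge–face incidences: 2E = 10·12 + 3·x = 120 + 3x.
Every vertex has degree 3, so 3V = 2E.
Euler: V − E + F = 2 ⇒ (2E)/3 − E + (12 + x) = 2.
Multiply by 6: 2·(2E) − 3·(2E) + 6·(12 + x) = 12, i.e. 72 + 6x − (120 + 3x) = 12.
Collecting terms: 3x − 48 = 12, so 3x = 60, so x = 20.
Then 2E = 120 + 3·20 = 180, so E = 90, V = 2E/3 = 60, F = 12 + 20 = 32.

20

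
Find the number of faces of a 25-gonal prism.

A prism on an n-gon has two n-gon bases and n rectangular sides: V = 2·25 = 50, E = 3·25 = 75, F = 25 + 2 = 27.

27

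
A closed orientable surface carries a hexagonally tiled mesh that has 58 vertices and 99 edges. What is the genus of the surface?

5

Every face is a hexagon and each edge borders two faces, so 6F = 2·99, giving F = 33.
χ = V − E + F = 58 − 99 + 33 = -8.
For a closed orientable surface χ = 2 − 2g, so g = (2 − (-8))/2 = 5.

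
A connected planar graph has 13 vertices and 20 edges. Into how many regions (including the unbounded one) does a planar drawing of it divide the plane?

Euler's formula for a connected plane graph: V − E + F = 2, so F = 2 − 13 + 20 = 9.

9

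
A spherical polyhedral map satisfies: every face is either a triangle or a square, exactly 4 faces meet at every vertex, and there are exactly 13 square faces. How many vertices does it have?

Let x be the number of triangles; then F = 13 + x.
Edge–face incidences: 2E = 4·13 + 3·x = 52 + 3x.
Every vertex has degree 4, so 4V = 2E.
Euler: V − E + F = 2 ⇒ (2E)/4 − E + (13 + x) = 2.
Multiply by 8: 2·(2E) − 4·(2E) + 8·(13 + x) = 16, i.e. 104 + 8x − 2·(52 + 3x) = 16.
Collecting terms: 2x = 16, so x = 8.
Then 2E = 52 + 3·8 = 76, so E = 38, V = 2E/4 = 19, F = 13 + 8 = 21.

19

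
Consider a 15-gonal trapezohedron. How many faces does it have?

The n-trapezohedron (dual of the n-antiprism) has V = 2·15 + 2 = 32, E = 4·15 = 60, F = 2·15 = 30.

30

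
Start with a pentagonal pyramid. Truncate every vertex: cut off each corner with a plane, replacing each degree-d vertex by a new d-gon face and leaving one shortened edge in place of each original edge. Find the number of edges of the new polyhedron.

30

The base solid has V = 6, E = 10, F = 6.
Truncation replaces each original edge-end by a new vertex, so V′ = 2E = 20.
Each original edge survives, and each old vertex of degree d contributes d new edges; summing degrees gives Σd = 2E, so E′ = E + 2E = 3E = 30.
Each original face survives and each original vertex becomes one new face: F′ = F + V = 12.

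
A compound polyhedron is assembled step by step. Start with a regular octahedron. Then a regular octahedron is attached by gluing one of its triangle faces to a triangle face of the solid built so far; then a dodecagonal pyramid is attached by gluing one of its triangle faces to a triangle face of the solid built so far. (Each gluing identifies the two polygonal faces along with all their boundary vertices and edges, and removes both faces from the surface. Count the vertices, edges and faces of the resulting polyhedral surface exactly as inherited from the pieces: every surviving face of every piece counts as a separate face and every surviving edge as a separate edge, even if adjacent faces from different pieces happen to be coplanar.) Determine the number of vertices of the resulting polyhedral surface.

19

A regular octahedron: V=6, E=12, F=8.
Attach a regular octahedron (V=6, E=12, F=8) along a 3-gon: merge 3 vertices and 3 edges, delete both glued faces → V=9, E=21, F=14.
Attach a dodecagonal pyramid (V=13, E=24, F=13) along a 3-gon: merge 3 vertices and 3 edges, delete both glued faces → V=19, E=42, F=25.
Check: V − E + F = 19 − 42 + 25 = 2.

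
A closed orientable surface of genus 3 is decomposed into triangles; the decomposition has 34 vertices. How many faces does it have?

76

χ = 2 − 2·3 = -4, and every face is a triangle so 3F = 2E.
V − E + F = -4 with E = 3F/2 gives 34 − (3/2 − 1)·F = -4, so F = 76 and E = 114.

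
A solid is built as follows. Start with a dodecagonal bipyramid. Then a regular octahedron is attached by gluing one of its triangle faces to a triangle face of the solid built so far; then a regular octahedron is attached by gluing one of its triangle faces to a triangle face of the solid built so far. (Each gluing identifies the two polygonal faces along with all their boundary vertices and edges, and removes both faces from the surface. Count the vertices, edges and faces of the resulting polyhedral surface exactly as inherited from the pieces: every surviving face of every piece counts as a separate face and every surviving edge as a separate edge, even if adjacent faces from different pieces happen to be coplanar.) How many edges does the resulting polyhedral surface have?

54

A dodecagonal bipyramid: V=14, E=36, F=24.
Attach a regular octahedron (V=6, E=12, F=8) along a 3-gon: merge 3 vertices and 3 edges, delete both glued faces → V=17, E=45, F=30.
Attach a regular octahedron (V=6, E=12, F=8) along a 3-gon: merge 3 vertices and 3 edges, delete both glued faces → V=20, E=54, F=36.
Check: V − E + F = 20 − 54 + 36 = 2.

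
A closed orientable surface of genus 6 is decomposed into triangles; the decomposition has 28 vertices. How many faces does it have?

χ = 2 − 2·6 = -10, and every face is a triangle so 3F = 2E.
V − E + F = -10 with E = 3F/2 gives 28 − (3/2 − 1)·F = -10, so F = 76 and E = 114.

76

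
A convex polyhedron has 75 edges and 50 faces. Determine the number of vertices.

Here V − E + F = 2.
V = 2 + E − F = 2 + 75 − 50 = 27.

27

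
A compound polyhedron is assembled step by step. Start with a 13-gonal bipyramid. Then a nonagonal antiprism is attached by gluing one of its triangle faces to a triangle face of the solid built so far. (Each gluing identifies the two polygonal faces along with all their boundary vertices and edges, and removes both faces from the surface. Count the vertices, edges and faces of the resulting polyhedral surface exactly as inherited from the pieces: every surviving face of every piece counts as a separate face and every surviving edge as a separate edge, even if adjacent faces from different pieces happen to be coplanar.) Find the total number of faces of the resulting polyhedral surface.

A 13-gonal bipyramid: V=15, E=39, F=26.
Attach a nonagonal antiprism (V=18, E=36, F=20) along a 3-gon: merge 3 vertices and 3 edges, delete both glued faces → V=30, E=72, F=44.
Check: V − E + F = 30 − 72 + 44 = 2.

44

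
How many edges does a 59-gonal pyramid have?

A pyramid on an n-gon base has one n-gon and n triangles: V = 59 + 1 = 60, E = 2·59 = 118, F = 59 + 1 = 60.
Check: V − E + F = 60 − 118 + 60 = 2.

118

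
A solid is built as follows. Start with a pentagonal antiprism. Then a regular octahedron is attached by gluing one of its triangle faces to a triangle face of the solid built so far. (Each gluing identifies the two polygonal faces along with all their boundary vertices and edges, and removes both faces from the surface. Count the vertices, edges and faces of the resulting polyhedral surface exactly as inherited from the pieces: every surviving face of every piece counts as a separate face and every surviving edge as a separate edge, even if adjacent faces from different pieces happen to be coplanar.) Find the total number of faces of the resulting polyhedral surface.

A pentagonal antiprism: V=10, E=20, F=12.
Attach a regular octahedron (V=6, E=12, F=8) along a 3-gon: merge 3 vertices and 3 edges, delete both glued faces → V=13, E=29, F=18.
Check: V − E + F = 13 − 29 + 18 = 2.

18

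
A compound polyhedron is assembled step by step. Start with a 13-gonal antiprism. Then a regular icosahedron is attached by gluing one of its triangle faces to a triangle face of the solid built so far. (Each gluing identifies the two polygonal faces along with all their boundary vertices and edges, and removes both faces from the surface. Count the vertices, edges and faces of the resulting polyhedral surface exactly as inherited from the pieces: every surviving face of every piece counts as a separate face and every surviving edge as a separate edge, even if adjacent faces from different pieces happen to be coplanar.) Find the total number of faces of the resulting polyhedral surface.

46

A 13-gonal antiprism: V=26, E=52, F=28.
Attach a regular icosahedron (V=12, E=30, F=20) along a 3-gon: merge 3 vertices and 3 edges, delete both glued faces → V=35, E=79, F=46.
Check: V − E + F = 35 − 79 + 46 = 2.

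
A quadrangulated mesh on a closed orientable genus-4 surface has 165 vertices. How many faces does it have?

χ = 2 − 2·4 = -6, and every face is a square so 4F = 2E.
V − E + F = -6 with E = 4F/2 gives 165 − (4/2 − 1)·F = -6, so F = 171 and E = 342.

171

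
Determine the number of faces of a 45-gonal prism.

47

A prism on an n-gon has two n-gon bases and n rectangular sides: V = 2·45 = 90, E = 3·45 = 135, F = 45 + 2 = 47.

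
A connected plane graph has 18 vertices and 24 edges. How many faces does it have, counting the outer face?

8

Euler's formula for a connected plane graph: V − E + F = 2, so F = 2 − 18 + 24 = 8.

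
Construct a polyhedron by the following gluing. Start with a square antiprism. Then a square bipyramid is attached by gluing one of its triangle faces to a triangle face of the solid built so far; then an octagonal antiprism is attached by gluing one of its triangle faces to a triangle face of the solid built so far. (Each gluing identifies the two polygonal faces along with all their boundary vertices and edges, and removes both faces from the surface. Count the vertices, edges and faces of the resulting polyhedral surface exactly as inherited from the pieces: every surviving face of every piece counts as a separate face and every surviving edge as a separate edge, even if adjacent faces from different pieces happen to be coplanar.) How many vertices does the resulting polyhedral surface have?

A square antiprism: V=8, E=16, F=10.
Attach a square bipyramid (V=6, E=12, F=8) along a 3-gon: merge 3 vertices and 3 edges, delete both glued faces → V=11, E=25, F=16.
Attach an octagonal antiprism (V=16, E=32, F=18) along a 3-gon: merge 3 vertices and 3 edges, delete both glued faces → V=24, E=54, F=32.
Check: V − E + F = 24 − 54 + 32 = 2.

24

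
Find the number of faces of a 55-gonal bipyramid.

A bipyramid over an n-gon has 2n triangular faces and n + 2 vertices: V = 55 + 2 = 57, E = 3·55 = 165, F = 2·55 = 110.

110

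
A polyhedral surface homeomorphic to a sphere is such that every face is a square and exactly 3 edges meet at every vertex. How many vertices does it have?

Each face has 4 edges and each edge borders two faces, so 2E = 4F.
Each vertex has degree 3, so 3V = 2E and hence V = 4F/3.
Euler: V − E + F = 2 ⇒ (4F/3) − (4F/2) + F = 2.
Multiply by 6: (8 − 12 + 6)F = 12, i.e. 2F = 12.
So F = 6, E = 4·6/2 = 12, V = 4·6/3 = 8.

8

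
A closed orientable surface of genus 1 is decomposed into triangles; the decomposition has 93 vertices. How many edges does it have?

χ = 2 − 2·1 = 0, and every face is a triangle so 3F = 2E.
V − E + F = 0 with E = 3F/2 gives 93 − (3/2 − 1)·F = 0, so F = 186 and E = 279.

279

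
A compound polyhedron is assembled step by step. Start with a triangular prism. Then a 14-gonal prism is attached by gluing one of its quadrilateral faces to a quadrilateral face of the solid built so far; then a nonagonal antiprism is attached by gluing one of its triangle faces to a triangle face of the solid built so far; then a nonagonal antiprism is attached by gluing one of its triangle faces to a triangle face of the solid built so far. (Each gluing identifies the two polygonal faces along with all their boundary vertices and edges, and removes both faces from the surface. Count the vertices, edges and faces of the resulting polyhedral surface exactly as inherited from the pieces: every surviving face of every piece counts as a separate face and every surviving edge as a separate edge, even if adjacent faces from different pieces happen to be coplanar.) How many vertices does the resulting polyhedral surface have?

60

A triangular prism: V=6, E=9, F=5.
Attach a 14-gonal prism (V=28, E=42, F=16) along a 4-gon: merge 4 vertices and 4 edges, delete both glued faces → V=30, E=47, F=19.
Attach a nonagonal antiprism (V=18, E=36, F=20) along a 3-gon: merge 3 vertices and 3 edges, delete both glued faces → V=45, E=80, F=37.
Attach a nonagonal antiprism (V=18, E=36, F=20) along a 3-gon: merge 3 vertices and 3 edges, delete both glued faces → V=60, E=113, F=55.
Check: V − E + F = 60 − 113 + 55 = 2.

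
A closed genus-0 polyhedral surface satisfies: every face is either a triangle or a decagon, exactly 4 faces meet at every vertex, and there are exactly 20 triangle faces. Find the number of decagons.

Let x be the number of decagons; then F = 20 + x.
Edge–face incidences: 2E = 3·20 + 10·x = 60 + 10x.
Every vertex has degree 4, so 4V = 2E.
Euler: V − E + F = 2 ⇒ (2E)/4 − E + (20 + x) = 2.
Multiply by 8: 2·(2E) − 4·(2E) + 8·(20 + x) = 16, i.e. 160 + 8x − 2·(60 + 10x) = 16.
Collecting terms: −12x + 40 = 16, so −12x = −24, so x = 2.
Then 2E = 60 + 10·2 = 80, so E = 40, V = 2E/4 = 20, F = 20 + 2 = 22.

2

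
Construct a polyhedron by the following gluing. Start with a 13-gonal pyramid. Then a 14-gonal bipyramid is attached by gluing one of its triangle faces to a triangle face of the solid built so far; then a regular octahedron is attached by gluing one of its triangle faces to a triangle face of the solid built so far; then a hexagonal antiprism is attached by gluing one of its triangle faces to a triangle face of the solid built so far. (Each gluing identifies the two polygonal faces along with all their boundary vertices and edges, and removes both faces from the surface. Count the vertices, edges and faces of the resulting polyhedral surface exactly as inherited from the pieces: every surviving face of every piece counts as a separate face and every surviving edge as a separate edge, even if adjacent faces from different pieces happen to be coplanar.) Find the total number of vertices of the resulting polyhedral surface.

A 13-gonal pyramid: V=14, E=26, F=14.
Attach a 14-gonal bipyramid (V=16, E=42, F=28) along a 3-gon: merge 3 vertices and 3 edges, delete both glued faces → V=27, E=65, F=40.
Attach a regular octahedron (V=6, E=12, F=8) along a 3-gon: merge 3 vertices and 3 edges, delete both glued faces → V=30, E=74, F=46.
Attach a hexagonal antiprism (V=12, E=24, F=14) along a 3-gon: merge 3 vertices and 3 edges, delete both glued faces → V=39, E=95, F=58.
Check: V − E + F = 39 − 95 + 58 = 2.

39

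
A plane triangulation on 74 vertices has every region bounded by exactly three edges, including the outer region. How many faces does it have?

In a plane triangulation 3F = 2E and V − E + F = 2, so F = 2V − 4 = 2·74 − 4 = 144.

144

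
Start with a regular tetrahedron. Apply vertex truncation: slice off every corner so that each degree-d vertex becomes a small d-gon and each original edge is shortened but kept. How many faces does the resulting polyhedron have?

The base solid has V = 4, E = 6, F = 4.
Truncation replaces each original edge-end by a new vertex, so V′ = 2E = 12.
Each original edge survives, and each old vertex of degree d contributes d new edges; summing degrees gives Σd = 2E, so E′ = E + 2E = 3E = 18.
Each original face survives and each original vertex becomes one new face: F′ = F + V = 8.

8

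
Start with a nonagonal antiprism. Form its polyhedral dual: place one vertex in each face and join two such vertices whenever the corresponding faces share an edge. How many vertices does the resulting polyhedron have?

20

The base solid has V = 18, E = 36, F = 20.
The dual swaps V and F and preserves E: V′ = F = 20, E′ = E = 36, F′ = V = 18.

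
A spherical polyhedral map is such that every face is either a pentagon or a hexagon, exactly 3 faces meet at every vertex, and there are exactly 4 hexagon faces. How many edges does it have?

42

Let x be the number of pentagons; then F = 4 + x.
Edge–face incidences: 2E = 6·4 + 5·x = 24 + 5x.
Every vertex has degree 3, so 3V = 2E.
Euler: V − E + F = 2 ⇒ (2E)/3 − E + (4 + x) = 2.
Multiply by 6: 2·(2E) − 3·(2E) + 6·(4 + x) = 12, i.e. 24 + 6x − (24 + 5x) = 12.
Collecting terms: x = 12.
Then 2E = 24 + 5·12 = 84, so E = 42, V = 2E/3 = 28, F = 4 + 12 = 16.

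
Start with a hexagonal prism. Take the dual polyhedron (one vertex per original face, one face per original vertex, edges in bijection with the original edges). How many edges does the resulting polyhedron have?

The base solid has V = 12, E = 18, F = 8.
The dual swaps V and F and preserves E: V′ = F = 8, E′ = E = 18, F′ = V = 12.

18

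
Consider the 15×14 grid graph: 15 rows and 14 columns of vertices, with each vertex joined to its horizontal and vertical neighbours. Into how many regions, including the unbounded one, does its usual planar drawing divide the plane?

183

The grid has V = 15·14 = 210 vertices and E = 15·13 + 14·14 = 391 edges.
F = 2 − V + E = 2 − 210 + 391 = 183.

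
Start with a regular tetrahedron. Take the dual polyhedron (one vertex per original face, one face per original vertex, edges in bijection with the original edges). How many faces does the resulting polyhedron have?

4

The base solid has V = 4, E = 6, F = 4.
The dual swaps V and F and preserves E: V′ = F = 4, E′ = E = 6, F′ = V = 4.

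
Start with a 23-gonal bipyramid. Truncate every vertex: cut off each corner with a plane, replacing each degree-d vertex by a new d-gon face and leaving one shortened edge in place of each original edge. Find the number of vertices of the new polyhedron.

The base solid has V = 25, E = 69, F = 46.
Truncation replaces each original edge-end by a new vertex, so V′ = 2E = 138.
Each original edge survives, and each old vertex of degree d contributes d new edges; summing degrees gives Σd = 2E, so E′ = E + 2E = 3E = 207.
Each original face survives and each original vertex becomes one new face: F′ = F + V = 71.

138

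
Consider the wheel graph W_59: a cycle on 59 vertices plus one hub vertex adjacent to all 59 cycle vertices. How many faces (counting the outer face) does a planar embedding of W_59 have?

60

W_59 has V = 59 + 1 = 60 vertices and E = 2·59 = 118 edges.
By Euler's formula F = 2 − V + E = 2 − 60 + 118 = 60.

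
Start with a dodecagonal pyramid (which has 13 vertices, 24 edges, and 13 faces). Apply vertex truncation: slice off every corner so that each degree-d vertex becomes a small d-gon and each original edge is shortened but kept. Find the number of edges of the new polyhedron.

72

Truncation replaces each original edge-end by a new vertex, so V′ = 2E = 48.
Each original edge survives, and each old vertex of degree d contributes d new edges; summing degrees gives Σd = 2E, so E′ = E + 2E = 3E = 72.
Each original face survives and each original vertex becomes one new face: F′ = F + V = 26.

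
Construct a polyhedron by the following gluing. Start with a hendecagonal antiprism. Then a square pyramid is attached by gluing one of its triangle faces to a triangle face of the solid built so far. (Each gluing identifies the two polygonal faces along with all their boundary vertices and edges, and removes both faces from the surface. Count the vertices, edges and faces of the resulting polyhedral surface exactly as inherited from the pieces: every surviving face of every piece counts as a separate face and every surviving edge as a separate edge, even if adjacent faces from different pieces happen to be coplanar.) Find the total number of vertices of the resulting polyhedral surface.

24

A hendecagonal antiprism: V=22, E=44, F=24.
Attach a square pyramid (V=5, E=8, F=5) along a 3-gon: merge 3 vertices and 3 edges, delete both glued faces → V=24, E=49, F=27.
Check: V − E + F = 24 − 49 + 27 = 2.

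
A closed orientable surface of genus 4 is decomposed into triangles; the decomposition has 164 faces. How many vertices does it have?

χ = 2 − 2·4 = -6, and every face is a triangle so 3F = 2E.
E = 3·164/2 = 246. Then V = -6 + E − F = -6 + 246 − 164 = 76.

76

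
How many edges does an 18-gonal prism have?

A prism on an n-gon has two n-gon bases and n rectangular sides: V = 2·18 = 36, E = 3·18 = 54, F = 18 + 2 = 20.

54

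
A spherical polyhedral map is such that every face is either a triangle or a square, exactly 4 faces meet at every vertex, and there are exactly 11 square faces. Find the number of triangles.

8

Let x be the number of triangles; then F = 11 + x.
Edge–face incidences: 2E = 4·11 + 3·x = 44 + 3x.
Every vertex has degree 4, so 4V = 2E.
Euler: V − E + F = 2 ⇒ (2E)/4 − E + (11 + x) = 2.
Multiply by 8: 2·(2E) − 4·(2E) + 8·(11 + x) = 16, i.e. 88 + 8x − 2·(44 + 3x) = 16.
Collecting terms: 2x = 16, so x = 8.
Then 2E = 44 + 3·8 = 68, so E = 34, V = 2E/4 = 17, F = 11 + 8 = 19.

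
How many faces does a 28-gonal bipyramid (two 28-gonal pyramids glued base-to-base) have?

A bipyramid over an n-gon has 2n triangular faces and n + 2 vertices: V = 28 + 2 = 30, E = 3·28 = 84, F = 2·28 = 56.
Check: V − E + F = 30 − 84 + 56 = 2.

56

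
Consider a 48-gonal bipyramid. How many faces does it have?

96

A bipyramid over an n-gon has 2n triangular faces and n + 2 vertices: V = 48 + 2 = 50, E = 3·48 = 144, F = 2·48 = 96.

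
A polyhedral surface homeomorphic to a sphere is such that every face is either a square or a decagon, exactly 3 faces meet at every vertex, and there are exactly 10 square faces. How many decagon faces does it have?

2

Let x be the number of decagons; then F = 10 + x.
Edge–face incidences: 2E = 4·10 + 10·x = 40 + 10x.
Every vertex has degree 3, so 3V = 2E.
Euler: V − E + F = 2 ⇒ (2E)/3 − E + (10 + x) = 2.
Multiply by 6: 2·(2E) − 3·(2E) + 6·(10 + x) = 12, i.e. 60 + 6x − (40 + 10x) = 12.
Collecting terms: −4x + 20 = 12, so −4x = −8, so x = 2.
Then 2E = 40 + 10·2 = 60, so E = 30, V = 2E/3 = 20, F = 10 + 2 = 12.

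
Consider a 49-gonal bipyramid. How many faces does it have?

A bipyramid over an n-gon has 2n triangular faces and n + 2 vertices: V = 49 + 2 = 51, E = 3·49 = 147, F = 2·49 = 98.

98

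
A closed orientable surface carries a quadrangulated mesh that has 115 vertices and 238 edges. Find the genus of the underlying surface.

3

Every face is a square and each edge borders two faces, so 4F = 2·238, giving F = 119.
χ = V − E + F = 115 − 238 + 119 = -4.
For a closed orientable surface χ = 2 − 2g, so g = (2 − (-4))/2 = 3.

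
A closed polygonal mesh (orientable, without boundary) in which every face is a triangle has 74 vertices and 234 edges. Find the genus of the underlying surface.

3

Every face is a triangle and each edge borders two faces, so 3F = 2·234, giving F = 156.
χ = V − E + F = 74 − 234 + 156 = -4.
For a closed orientable surface χ = 2 − 2g, so g = (2 − (-4))/2 = 3.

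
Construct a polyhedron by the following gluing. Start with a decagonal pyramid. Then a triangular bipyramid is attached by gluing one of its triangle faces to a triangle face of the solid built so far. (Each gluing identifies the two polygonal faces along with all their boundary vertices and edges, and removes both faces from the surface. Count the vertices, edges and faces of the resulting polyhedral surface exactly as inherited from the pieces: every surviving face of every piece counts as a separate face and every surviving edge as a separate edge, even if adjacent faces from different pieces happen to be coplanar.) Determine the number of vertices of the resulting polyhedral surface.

A decagonal pyramid: V=11, E=20, F=11.
Attach a triangular bipyramid (V=5, E=9, F=6) along a 3-gon: merge 3 vertices and 3 edges, delete both glued faces → V=13, E=26, F=15.
Check: V − E + F = 13 − 26 + 15 = 2.

13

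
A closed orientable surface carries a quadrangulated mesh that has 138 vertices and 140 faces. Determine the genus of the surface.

Every face is a square, so 2E = 4·140 = 560, giving E = 280.
χ = V − E + F = 138 − 280 + 140 = -2.
For a closed orientable surface χ = 2 − 2g, so g = (2 − (-2))/2 = 2.

2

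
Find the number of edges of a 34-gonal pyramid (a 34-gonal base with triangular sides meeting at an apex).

68

A pyramid on an n-gon base has one n-gon and n triangles: V = 34 + 1 = 35, E = 2·34 = 68, F = 34 + 1 = 35.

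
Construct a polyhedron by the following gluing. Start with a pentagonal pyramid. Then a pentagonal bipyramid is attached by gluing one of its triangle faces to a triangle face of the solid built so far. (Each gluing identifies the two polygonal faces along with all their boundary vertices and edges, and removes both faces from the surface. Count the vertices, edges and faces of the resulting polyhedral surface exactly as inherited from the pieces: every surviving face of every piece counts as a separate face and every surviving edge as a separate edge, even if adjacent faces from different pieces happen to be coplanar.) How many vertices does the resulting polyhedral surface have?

A pentagonal pyramid: V=6, E=10, F=6.
Attach a pentagonal bipyramid (V=7, E=15, F=10) along a 3-gon: merge 3 vertices and 3 edges, delete both glued faces → V=10, E=22, F=14.
Check: V − E + F = 10 − 22 + 14 = 2.

10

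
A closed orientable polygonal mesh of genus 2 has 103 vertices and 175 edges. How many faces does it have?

For a closed orientable surface of genus 2, χ = 2 − 2·2 = -2.
F = -2 − V + E = -2 − 103 + 175 = 70.

70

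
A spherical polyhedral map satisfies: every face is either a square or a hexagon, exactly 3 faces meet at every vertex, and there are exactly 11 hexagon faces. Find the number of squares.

6

Let x be the number of squares; then F = 11 + x.
Edge–face incidences: 2E = 6·11 + 4·x = 66 + 4x.
Every vertex has degree 3, so 3V = 2E.
Euler: V − E + F = 2 ⇒ (2E)/3 − E + (11 + x) = 2.
Multiply by 6: 2·(2E) − 3·(2E) + 6·(11 + x) = 12, i.e. 66 + 6x − (66 + 4x) = 12.
Collecting terms: 2x = 12, so x = 6.
Then 2E = 66 + 4·6 = 90, so E = 45, V = 2E/3 = 30, F = 11 + 6 = 17.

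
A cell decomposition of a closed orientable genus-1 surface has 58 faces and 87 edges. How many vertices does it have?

29

For a closed orientable surface of genus 1, χ = 2 − 2·1 = 0.
V = 0 + E − F = 0 + 87 − 58 = 29.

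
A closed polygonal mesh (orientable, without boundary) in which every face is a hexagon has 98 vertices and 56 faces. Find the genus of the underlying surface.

Every face is a hexagon, so 2E = 6·56 = 336, giving E = 168.
χ = V − E + F = 98 − 168 + 56 = -14.
For a closed orientable surface χ = 2 − 2g, so g = (2 − (-14))/2 = 8.

8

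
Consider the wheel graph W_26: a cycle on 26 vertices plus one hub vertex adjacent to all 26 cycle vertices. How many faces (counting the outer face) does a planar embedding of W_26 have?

27

W_26 has V = 26 + 1 = 27 vertices and E = 2·26 = 52 edges.
By Euler's formula F = 2 − V + E = 2 − 27 + 52 = 27.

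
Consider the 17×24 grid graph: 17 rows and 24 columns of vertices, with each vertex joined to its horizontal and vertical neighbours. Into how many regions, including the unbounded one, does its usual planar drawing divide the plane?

369

The grid has V = 17·24 = 408 vertices and E = 17·23 + 24·16 = 775 edges.
F = 2 − V + E = 2 − 408 + 775 = 369.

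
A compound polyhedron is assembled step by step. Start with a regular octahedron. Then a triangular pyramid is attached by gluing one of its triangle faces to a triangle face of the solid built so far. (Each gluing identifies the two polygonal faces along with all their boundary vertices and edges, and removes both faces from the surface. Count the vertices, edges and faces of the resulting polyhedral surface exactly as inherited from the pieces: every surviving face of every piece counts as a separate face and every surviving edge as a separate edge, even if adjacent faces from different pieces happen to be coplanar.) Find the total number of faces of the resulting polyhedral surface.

A regular octahedron: V=6, E=12, F=8.
Attach a triangular pyramid (V=4, E=6, F=4) along a 3-gon: merge 3 vertices and 3 edges, delete both glued faces → V=7, E=15, F=10.
Check: V − E + F = 7 − 15 + 10 = 2.

10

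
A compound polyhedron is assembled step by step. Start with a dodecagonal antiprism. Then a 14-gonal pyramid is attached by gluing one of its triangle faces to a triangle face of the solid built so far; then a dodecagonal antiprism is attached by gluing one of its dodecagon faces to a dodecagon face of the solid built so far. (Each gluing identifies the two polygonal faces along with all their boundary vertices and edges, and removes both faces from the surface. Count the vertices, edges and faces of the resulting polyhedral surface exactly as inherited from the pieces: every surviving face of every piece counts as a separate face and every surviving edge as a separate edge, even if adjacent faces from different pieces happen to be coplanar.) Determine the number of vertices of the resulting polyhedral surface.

48

A dodecagonal antiprism: V=24, E=48, F=26.
Attach a 14-gonal pyramid (V=15, E=28, F=15) along a 3-gon: merge 3 vertices and 3 edges, delete both glued faces → V=36, E=73, F=39.
Attach a dodecagonal antiprism (V=24, E=48, F=26) along a 12-gon: merge 12 vertices and 12 edges, delete both glued faces → V=48, E=109, F=63.
Check: V − E + F = 48 − 109 + 63 = 2.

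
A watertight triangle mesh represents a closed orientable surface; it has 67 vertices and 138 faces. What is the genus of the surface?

Every face is a triangle, so 2E = 3·138 = 414, giving E = 207.
χ = V − E + F = 67 − 207 + 138 = -2.
For a closed orientable surface χ = 2 − 2g, so g = (2 − (-2))/2 = 2.

2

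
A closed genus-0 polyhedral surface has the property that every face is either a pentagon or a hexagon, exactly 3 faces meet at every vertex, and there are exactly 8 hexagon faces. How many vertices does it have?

36

Let x be the number of pentagons; then F = 8 + x.
Edge–face incidences: 2E = 6·8 + 5·x = 48 + 5x.
Every vertex has degree 3, so 3V = 2E.
Euler: V − E + F = 2 ⇒ (2E)/3 − E + (8 + x) = 2.
Multiply by 6: 2·(2E) − 3·(2E) + 6·(8 + x) = 12, i.e. 48 + 6x − (48 + 5x) = 12.
Collecting terms: x = 12.
Then 2E = 48 + 5·12 = 108, so E = 54, V = 2E/3 = 36, F = 8 + 12 = 20.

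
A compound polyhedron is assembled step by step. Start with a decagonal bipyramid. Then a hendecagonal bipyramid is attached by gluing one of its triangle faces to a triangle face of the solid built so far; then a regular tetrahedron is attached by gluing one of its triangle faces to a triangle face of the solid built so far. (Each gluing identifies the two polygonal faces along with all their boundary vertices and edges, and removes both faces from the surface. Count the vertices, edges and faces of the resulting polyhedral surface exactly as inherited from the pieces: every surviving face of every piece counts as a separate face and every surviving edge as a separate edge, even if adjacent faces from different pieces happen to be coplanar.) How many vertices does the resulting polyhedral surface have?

A decagonal bipyramid: V=12, E=30, F=20.
Attach a hendecagonal bipyramid (V=13, E=33, F=22) along a 3-gon: merge 3 vertices and 3 edges, delete both glued faces → V=22, E=60, F=40.
Attach a regular tetrahedron (V=4, E=6, F=4) along a 3-gon: merge 3 vertices and 3 edges, delete both glued faces → V=23, E=63, F=42.
Check: V − E + F = 23 − 63 + 42 = 2.

23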